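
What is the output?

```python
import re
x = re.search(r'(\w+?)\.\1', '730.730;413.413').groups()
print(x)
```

('730',)

The match spans [0:7] → '730.730'.
Captured: group 1 = '730'.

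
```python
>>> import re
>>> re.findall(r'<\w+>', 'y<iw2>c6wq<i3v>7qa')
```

Since nothing is captured, `findall` lists the 2 matched substrings directly.

['<iw2>', '<i3v>']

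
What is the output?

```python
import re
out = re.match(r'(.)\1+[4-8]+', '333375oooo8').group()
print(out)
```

With `match`, the pattern is implicitly anchored at the beginning.
The match spans [0:6] → '333375'.

333375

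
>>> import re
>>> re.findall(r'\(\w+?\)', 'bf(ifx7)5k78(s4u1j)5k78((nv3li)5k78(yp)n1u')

Matches: at [2:8] → '(ifx7)'; at [12:19] → '(s4u1j)'; at [24:31] → '(nv3li)'; at [35:39] → '(yp)'.
Since nothing is captured, `findall` lists the 4 matched substrings directly.

['(ifx7)', '(s4u1j)', '(nv3li)', '(yp)']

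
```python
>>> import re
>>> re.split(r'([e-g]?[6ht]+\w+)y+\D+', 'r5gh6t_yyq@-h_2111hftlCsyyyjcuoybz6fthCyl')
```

Pattern: optionally a character in [e-g], then one or more of one of [6ht], then one or more of a word character (captured); then one or more of the literal 'y', then one or more of a non-digit.
`re.split` interleaves the captured-group text with the surrounding fragments.

['r5', 'gh6t_y', '2111', 'hftlCsyyyjcuoybz6fthC', '']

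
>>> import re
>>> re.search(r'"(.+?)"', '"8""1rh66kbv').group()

A non-greedy quantifier consumes as few characters as it can — just enough that the remainder of the pattern still matches from where it stops; whatever follows it matches normally.
`re.search` scans for the first position where the pattern succeeds.
The match spans [0:3] → '"8"'.
Captured: group 1 = '8'.

'"8"'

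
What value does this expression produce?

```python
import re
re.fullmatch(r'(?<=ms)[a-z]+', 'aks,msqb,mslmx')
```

For `fullmatch`, every character of the input must be accounted for by the pattern.
Here the pattern can't cover the whole string, so the call returns None.

None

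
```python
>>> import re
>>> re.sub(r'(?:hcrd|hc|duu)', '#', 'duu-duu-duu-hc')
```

Every occurrence is swapped for '#'.

'#-#-#-#'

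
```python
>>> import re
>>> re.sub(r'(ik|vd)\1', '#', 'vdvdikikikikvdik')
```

'###vdik'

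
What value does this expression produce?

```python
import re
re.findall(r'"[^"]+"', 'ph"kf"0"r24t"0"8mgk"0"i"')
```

Matches: at [2:6] → '"kf"'; at [7:13] → '"r24t"'; at [14:20] → '"8mgk"'; at [21:24] → '"i"'.
No capturing groups, so `findall` returns the 4 full match strings.

['"kf"', '"r24t"', '"8mgk"', '"i"']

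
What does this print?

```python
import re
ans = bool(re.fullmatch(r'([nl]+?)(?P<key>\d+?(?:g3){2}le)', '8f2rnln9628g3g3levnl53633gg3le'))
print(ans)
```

`re.fullmatch` requires the pattern to consume the entire string.
Here the string isn't matched end-to-end, so the call returns None, and `bool(None)` is False.

False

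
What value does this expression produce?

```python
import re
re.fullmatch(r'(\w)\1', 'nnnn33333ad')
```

None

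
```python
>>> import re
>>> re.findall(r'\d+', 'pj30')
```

['30']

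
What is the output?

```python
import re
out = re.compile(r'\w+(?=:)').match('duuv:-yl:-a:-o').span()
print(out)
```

(0, 4)

The `(?=…)`/`(?<=…)` assertion just peeks at neighbouring text; it doesn't advance the match position.
`re.match` only tries the pattern at the start of the string.
The match spans [0:4] → 'duuv'.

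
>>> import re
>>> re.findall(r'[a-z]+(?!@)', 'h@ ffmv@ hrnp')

['ffm', 'hrnp']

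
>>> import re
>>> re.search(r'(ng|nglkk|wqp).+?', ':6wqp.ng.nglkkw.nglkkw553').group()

`re.search` tries every starting position until one works.
The match spans [2:6] → 'wqp.'.
Captured: group 1 = 'wqp'.

'wqp.'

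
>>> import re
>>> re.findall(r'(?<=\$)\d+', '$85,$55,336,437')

['85', '55']

The positive lookaround only admits positions where the adjacent text matches; those characters stay outside the span.
Since nothing is captured, `findall` lists the 2 matched substrings directly.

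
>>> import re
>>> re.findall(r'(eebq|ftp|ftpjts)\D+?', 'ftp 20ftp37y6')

With a single group, `findall` returns only what that group captured — 1 item.

['ftp']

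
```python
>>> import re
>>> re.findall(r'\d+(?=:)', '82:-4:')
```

['82', '4']

The lookaround is zero-width — it requires the adjacent text to match without consuming it, so the asserted text isn't part of the match.
Since nothing is captured, `findall` lists the 2 matched substrings directly.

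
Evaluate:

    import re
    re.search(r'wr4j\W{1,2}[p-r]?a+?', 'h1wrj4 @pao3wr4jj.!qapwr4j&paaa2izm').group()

'wr4j&pa'

This matches the literal 'wr', then the literal '4j'; then 1 to 2 of a non-word character, then optionally a character in [p-r]; then one or more of a literal 'a' (lazy).
Because the quantifier is non-greedy, it stops expanding at the earliest point where the rest of the pattern can succeed.
Unlike `match`, `search` isn't anchored — it looks for the pattern anywhere in the string.
The match spans [22:29] → 'wr4j&pa'.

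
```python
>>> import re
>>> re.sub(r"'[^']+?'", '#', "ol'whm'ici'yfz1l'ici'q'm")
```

'ol#ici#ici#m'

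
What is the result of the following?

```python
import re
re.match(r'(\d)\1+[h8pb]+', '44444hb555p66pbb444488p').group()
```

`\1` has to match the exact text group 1 already captured.
With `match`, the pattern is implicitly anchored at the beginning.
The match spans [0:7] → '44444hb'.
Captured: group 1 = '4'.

'44444hb'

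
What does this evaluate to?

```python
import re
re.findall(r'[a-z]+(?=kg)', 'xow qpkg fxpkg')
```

['qp', 'fxp']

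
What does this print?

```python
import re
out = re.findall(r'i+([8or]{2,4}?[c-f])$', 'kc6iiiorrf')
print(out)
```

Pattern: one or more of a literal 'i'; then 2 to 4 of one of [8or] (lazy), then a character in [c-f] (captured); then anchored at the end.
`findall` collects group 1 from the one match (1 total).

['orrf']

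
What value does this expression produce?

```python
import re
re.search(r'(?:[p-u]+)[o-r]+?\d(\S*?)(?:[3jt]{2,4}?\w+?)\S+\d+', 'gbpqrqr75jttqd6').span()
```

Pattern: one or more of a character in [p-u] (non-capturing group); then one or more of a character in [o-r] (lazy), then a digit; then zero or more of a non-whitespace character (lazy) (captured); then 2 to 4 of one of [3jt] (lazy), then one or more of a word character (lazy) (non-capturing group); then one or more of a non-whitespace character; then one or more of a digit.
The match spans [2:15] → 'pqrqr75jttqd6'.

(2, 15)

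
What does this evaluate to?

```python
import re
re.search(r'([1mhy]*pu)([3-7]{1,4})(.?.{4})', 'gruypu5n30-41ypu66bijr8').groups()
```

('ypu', '5', 'n30-4')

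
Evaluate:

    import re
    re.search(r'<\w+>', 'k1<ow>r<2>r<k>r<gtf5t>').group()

'<ow>'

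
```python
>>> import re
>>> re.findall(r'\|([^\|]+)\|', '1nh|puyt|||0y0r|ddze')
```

`findall` collects group 1 from each match (2 total).

['puyt', '0y0r']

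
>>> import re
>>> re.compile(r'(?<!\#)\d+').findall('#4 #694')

The negative lookahead/lookbehind blocks any match where the forbidden context is present.
Since nothing is captured, `findall` lists the 1 matched substring directly.

['94']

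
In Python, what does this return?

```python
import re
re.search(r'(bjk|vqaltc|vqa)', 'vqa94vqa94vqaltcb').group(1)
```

`re.search` scans for the first position where the pattern succeeds.
The match spans [0:3] → 'vqa'.
Captured: group 1 = 'vqa'.

'vqa'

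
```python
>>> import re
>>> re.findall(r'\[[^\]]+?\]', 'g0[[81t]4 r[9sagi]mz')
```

['[[81t]', '[9sagi]']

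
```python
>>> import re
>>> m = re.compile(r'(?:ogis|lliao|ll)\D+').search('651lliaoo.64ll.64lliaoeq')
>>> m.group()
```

'lliaoo.'

`re.search` tries every starting position until one works.
The match spans [3:10] → 'lliaoo.'.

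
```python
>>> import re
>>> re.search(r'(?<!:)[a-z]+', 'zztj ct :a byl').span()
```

The negative lookahead/lookbehind blocks any match where the forbidden context is present.
Unlike `match`, `search` isn't anchored — it looks for the pattern anywhere in the string.
The match spans [0:4] → 'zztj'.

(0, 4)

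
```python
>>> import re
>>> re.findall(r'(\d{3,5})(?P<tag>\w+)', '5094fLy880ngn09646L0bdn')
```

With 2 capturing groups, `findall` returns a 2-tuple per match.

[('5094', 'fLy880ngn09646L0bdn')]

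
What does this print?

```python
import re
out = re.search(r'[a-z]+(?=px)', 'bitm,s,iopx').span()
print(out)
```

(7, 9)

Lookahead/lookbehind check context without consuming it, so the matched span excludes the asserted characters.
The match spans [7:9] → 'io'.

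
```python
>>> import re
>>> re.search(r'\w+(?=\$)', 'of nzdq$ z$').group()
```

'nzdq'

Lookahead/lookbehind check context without consuming it, so the matched span excludes the asserted characters.
The match spans [3:7] → 'nzdq'.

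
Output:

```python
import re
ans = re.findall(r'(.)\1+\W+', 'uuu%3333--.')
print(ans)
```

['u', '3']

`\1` is not a pattern — it's the concrete string captured by group 1, re-applied verbatim.
Because there's exactly one group, `findall` drops the full match and keeps group 1 from each hit.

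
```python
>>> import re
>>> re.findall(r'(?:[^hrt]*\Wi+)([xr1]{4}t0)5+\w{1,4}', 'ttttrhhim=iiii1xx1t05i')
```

This matches zero or more of any character except [hrt], then a non-word character, then one or more of a literal 'i' (non-capturing group); then exactly 4 of one of [xr1], then the literal 't0' (captured); then one or more of a literal '5', then 1 to 4 of a word character.
Because there's exactly one group, `findall` drops the full match and keeps group 1 from the one hit.

['1xx1t0']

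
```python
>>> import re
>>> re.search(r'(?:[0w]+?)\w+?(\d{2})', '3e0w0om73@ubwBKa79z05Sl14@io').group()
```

'0w0om73'

The pattern matches one or more of one of [0w] (lazy) (non-capturing group); then one or more of a word character (lazy); then exactly 2 of a digit (captured).
The match spans [2:9] → '0w0om73'.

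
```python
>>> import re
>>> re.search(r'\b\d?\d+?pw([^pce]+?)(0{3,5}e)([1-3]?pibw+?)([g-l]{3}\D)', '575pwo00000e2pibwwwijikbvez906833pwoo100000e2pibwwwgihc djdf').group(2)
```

'00000e'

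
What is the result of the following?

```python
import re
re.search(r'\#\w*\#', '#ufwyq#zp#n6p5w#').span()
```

(0, 7)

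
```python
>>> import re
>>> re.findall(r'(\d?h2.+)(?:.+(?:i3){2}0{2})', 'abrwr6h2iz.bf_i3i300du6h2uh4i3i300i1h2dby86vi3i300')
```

['6h2iz.bf_i3i300du6h2uh4i3i300i1h2dby86']

This matches optionally a digit, then the literal 'h2', then one or more of any character (captured); then one or more of any character, then the literal 'i3' repeated 2 times, then exactly 2 of a literal '0' (non-capturing group).
One capturing group, so `findall` returns just the captured substring from the one match — 1 in all.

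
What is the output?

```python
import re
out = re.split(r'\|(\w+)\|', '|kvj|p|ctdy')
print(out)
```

['', 'kvj', 'p|ctdy']

Matches to split on: at [0:5] → '|kvj|'.
Because the pattern has a capturing group, `split` also inserts each captured text between the pieces.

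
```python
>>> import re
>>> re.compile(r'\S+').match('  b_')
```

None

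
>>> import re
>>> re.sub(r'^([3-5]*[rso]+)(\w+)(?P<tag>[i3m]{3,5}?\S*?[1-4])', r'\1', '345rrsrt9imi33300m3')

'345rrsr'

Pattern: anchored at the start of the string; then zero or more of a character in [3-5], then one or more of one of [rso] (captured); then one or more of a word character (captured); then 3 to 5 of one of [i3m] (lazy), then zero or more of a non-whitespace character (lazy), then a character in [1-4] (captured as 'tag').
`\1` in the replacement pulls in group 1's text for each match.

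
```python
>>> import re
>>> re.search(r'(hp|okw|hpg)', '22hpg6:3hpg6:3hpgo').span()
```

Alternation tries branches left to right and keeps the first one that lets the overall match succeed at that position.
`re.search` scans for the first position where the pattern succeeds.
The match spans [2:4] → 'hp'.
Captured: group 1 = 'hp'.

(2, 4)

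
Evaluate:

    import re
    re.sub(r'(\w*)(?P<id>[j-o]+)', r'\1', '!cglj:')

`\1` in the replacement pulls in group 1's text for each match.

'!cgl:'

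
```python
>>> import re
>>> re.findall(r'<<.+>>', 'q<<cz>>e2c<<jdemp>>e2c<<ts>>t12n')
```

['<<cz>>e2c<<jdemp>>e2c<<ts>>']

No capturing groups, so `findall` returns the 1 full match string.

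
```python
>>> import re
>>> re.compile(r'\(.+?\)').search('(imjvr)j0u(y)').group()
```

`search` walks the string left to right and returns the first match it finds.
The match spans [0:7] → '(imjvr)'.

'(imjvr)'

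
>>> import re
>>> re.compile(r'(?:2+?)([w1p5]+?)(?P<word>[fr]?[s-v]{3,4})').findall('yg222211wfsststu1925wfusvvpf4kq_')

This matches one or more of a literal '2' (lazy) (non-capturing group); then one or more of one of [w1p5] (lazy) (captured); then optionally one of [fr], then 3 to 4 of a character in [s-v] (captured as 'word').
Scanning left to right: at [2:14] match '222211wfssts', groups = ('11w', 'fssts'); at [18:26] match '25wfusvv', groups = ('5w', 'fusvv').
2 groups means each result is a tuple of 2 captured strings — 2 here.

[('11w', 'fssts'), ('5w', 'fusvv')]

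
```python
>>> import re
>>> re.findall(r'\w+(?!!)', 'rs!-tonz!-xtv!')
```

['r', 'ton', 'xt']

The negative lookaround is zero-width — it rules out positions where the adjacent text would match, without consuming anything.
Scanning left to right: at [0:1] → 'r'; at [4:7] → 'ton'; at [10:12] → 'xt'.
`findall` yields the raw match text (3 of them) because the pattern has no groups.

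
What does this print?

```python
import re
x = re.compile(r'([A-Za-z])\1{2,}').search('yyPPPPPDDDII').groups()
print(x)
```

('P',)

After group 1 captures some text, `\1` only succeeds where that same text appears again.
`re.search` tries every starting position until one works.
The match spans [2:7] → 'PPPPP'.
Captured: group 1 = 'P'.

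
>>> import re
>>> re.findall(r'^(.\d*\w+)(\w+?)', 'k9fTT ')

The pattern matches anchored at the start of the string; then any character, then zero or more of a digit, then one or more of a word character (captured); then one or more of a word character (lazy) (captured).
Walking the string: at [0:5] match 'k9fTT', groups = ('k9fT', 'T').
2 groups means the one result is a tuple of 2 captured strings — 1 here.

[('k9fT', 'T')]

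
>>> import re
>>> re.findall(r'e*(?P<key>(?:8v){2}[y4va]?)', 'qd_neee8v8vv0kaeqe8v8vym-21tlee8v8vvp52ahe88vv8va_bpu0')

['8v8vv', '8v8vy', '8v8vv']

This matches zero or more of a literal 'e'; then the literal '8v' repeated 2 times, then optionally one of [y4va] (captured as 'key').
Walking the string: at [4:12] match 'eee8v8vv', group 1 = '8v8vv'; at [17:23] match 'e8v8vy', group 1 = '8v8vy'; at [29:36] match 'ee8v8vv', group 1 = '8v8vv'.
One capturing group, so `findall` returns just the captured substring from each match — 3 in all.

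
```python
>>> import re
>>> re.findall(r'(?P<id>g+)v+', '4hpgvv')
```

Pattern: one or more of a literal 'g' (captured as 'id'); then one or more of a literal 'v'.
Scanning left to right: at [3:6] match 'gvv', group 1 = 'g'.
Because there's exactly one group, `findall` drops the full match and keeps group 1 from the one hit.

['g']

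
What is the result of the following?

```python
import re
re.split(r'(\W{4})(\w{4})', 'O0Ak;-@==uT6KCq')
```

['O0Ak;', '-@==', 'uT6K', 'Cq']

The pattern matches exactly 4 of a non-word character (captured); then exactly 4 of a word character (captured).
Matches to split on: at [5:13] → '-@==uT6K'.
Because the pattern has a capturing group, `split` also inserts each captured text between the pieces.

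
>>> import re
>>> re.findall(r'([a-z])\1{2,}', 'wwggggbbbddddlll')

`\1` has to match the exact text group 1 already captured.
Because there's exactly one group, `findall` drops the full match and keeps group 1 from each hit.

['g', 'b', 'd', 'l']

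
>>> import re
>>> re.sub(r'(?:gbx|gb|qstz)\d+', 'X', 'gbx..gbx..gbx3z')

Matches: at [10:14] → 'gbx3'.
Every occurrence is swapped for 'X'.

'gbx..gbx..Xz'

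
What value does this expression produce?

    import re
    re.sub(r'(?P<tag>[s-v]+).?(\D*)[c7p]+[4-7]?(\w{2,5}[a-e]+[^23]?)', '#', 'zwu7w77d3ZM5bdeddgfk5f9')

The pattern matches one or more of a character in [s-v] (captured as 'tag'); then optionally any character; then zero or more of a non-digit (captured); then one or more of one of [c7p], then optionally a character in [4-7]; then 2 to 5 of a word character, then one or more of a character in [a-e], then optionally any character except [23] (captured).
Matches: at [2:18] → 'u7w77d3ZM5bdeddg'.
Each match is replaced by '#'.

'zw#fk5f9'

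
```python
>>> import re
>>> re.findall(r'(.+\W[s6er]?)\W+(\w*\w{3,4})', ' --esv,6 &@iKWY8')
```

[(' --esv,6 &', 'iKWY8')]

2 groups means the one result is a tuple of 2 captured strings — 1 here.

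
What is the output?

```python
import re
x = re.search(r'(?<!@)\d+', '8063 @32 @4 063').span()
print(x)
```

(0, 4)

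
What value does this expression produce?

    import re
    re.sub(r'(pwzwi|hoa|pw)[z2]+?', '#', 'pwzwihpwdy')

`sub` substitutes '#' at each match site.

'#wihpwdy'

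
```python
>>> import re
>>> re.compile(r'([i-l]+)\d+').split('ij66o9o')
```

Pattern: one or more of a character in [i-l] (captured); then one or more of a digit.
Matches to split on: at [0:4] → 'ij66'.
With a capturing group present, the delimiter's captured portion is kept in the result list.

['', 'ij', 'o9o']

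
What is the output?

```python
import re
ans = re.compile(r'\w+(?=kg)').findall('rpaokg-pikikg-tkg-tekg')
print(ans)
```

['rpao', 'piki', 't', 'te']

The lookaround is zero-width — it requires the adjacent text to match without consuming it, so the asserted text isn't part of the match.
Walking the string: at [0:4] → 'rpao'; at [7:11] → 'piki'; at [14:15] → 't'; at [18:20] → 'te'.
`findall` yields the raw match text (4 of them) because the pattern has no groups.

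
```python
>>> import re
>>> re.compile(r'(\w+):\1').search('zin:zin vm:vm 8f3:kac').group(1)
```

The match spans [0:7] → 'zin:zin'.
Captured: group 1 = 'zin'.

'zin'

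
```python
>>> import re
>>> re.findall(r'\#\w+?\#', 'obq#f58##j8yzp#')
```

['#f58#', '#j8yzp#']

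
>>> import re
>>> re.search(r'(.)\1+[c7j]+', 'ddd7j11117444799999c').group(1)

The match spans [0:5] → 'ddd7j'.
Captured: group 1 = 'd'.

'd'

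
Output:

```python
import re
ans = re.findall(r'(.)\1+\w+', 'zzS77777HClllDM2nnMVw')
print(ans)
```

`\1` has to match the exact text group 1 already captured.
Matches: at [0:21] match 'zzS77777HClllDM2nnMVw', group 1 = 'z'.
Because there's exactly one group, `findall` drops the full match and keeps group 1 from the one hit.

['z']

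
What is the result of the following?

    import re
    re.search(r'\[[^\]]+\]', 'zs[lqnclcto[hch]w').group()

The match spans [2:16] → '[lqnclcto[hch]'.

'[lqnclcto[hch]'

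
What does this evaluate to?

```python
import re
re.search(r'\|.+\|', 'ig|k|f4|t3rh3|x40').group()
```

`re.search` scans for the first position where the pattern succeeds.
The match spans [2:14] → '|k|f4|t3rh3|'.

'|k|f4|t3rh3|'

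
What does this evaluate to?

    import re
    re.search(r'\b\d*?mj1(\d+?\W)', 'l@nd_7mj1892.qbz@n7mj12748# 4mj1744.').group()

The match spans [28:36] → '4mj1744.'.

'4mj1744.'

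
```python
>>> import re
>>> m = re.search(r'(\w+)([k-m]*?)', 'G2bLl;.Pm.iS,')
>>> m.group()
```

'G2bLl'

Pattern: one or more of a word character (captured); then zero or more of a character in [k-m] (lazy) (captured).
`search` walks the string left to right and returns the first match it finds.
The match spans [0:5] → 'G2bLl'.
Captured: group 1 = 'G2bLl', group 2 = ''.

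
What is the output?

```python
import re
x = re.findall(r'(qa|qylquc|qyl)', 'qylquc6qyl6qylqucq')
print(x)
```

['qylquc', 'qyl', 'qylquc']

`|` is ordered: at each position the engine commits to the first alternative that works.
Scanning left to right: at [0:6] match 'qylquc', group 1 = 'qylquc'; at [7:10] match 'qyl', group 1 = 'qyl'; at [11:17] match 'qylquc', group 1 = 'qylquc'.
`findall` collects group 1 from each match (3 total).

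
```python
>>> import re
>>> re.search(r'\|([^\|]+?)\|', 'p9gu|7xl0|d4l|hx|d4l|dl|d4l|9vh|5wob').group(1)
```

Unlike `match`, `search` isn't anchored — it looks for the pattern anywhere in the string.
The match spans [4:10] → '|7xl0|'.
Captured: group 1 = '7xl0'.

'7xl0'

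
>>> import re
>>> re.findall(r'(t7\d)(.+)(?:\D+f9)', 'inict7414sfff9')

Pattern: the literal 't7', then a digit (captured); then one or more of any character (captured); then one or more of a non-digit, then the literal 'f9' (non-capturing group).
Walking the string: at [4:14] match 't7414sfff9', groups = ('t74', '14sf').
Multiple groups make `findall` return tuples — one 2-tuple for the one match.

[('t74', '14sf')]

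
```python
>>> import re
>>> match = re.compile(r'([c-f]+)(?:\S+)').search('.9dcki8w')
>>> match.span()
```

The pattern matches one or more of a character in [c-f] (captured); then one or more of a non-whitespace character (non-capturing group).
`re.search` tries every starting position until one works.
The match spans [2:8] → 'dcki8w'.
Captured: group 1 = 'dc'.

(2, 8)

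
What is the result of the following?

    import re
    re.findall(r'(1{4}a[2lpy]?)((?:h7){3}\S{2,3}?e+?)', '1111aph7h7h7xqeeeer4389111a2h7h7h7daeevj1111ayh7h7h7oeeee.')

Pattern: exactly 4 of the literal '1', then a literal 'a', then optionally one of [2lpy] (captured); then the literal 'h7' repeated 3 times, then 2 to 3 of a non-whitespace character (lazy), then one or more of the literal 'e' (lazy) (captured).
Because the quantifier is non-greedy, it stops expanding at the earliest point where the rest of the pattern can succeed.
Scanning left to right: at [0:15] match '1111aph7h7h7xqe', groups = ('1111ap', 'h7h7h7xqe'); at [40:55] match '1111ayh7h7h7oee', groups = ('1111ay', 'h7h7h7oee').
2 groups means each result is a tuple of 2 captured strings — 2 here.

[('1111ap', 'h7h7h7xqe'), ('1111ay', 'h7h7h7oee')]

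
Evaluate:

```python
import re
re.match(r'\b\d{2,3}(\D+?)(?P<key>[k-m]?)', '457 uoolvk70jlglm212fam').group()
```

'457 '

The pattern matches a word boundary (`\b`, zero-width); then 2 to 3 of a digit; then one or more of a non-digit (lazy) (captured); then optionally a character in [k-m] (captured as 'key').
A `+?`/`*?`/`{m,n}?` starts at its minimum and grows only as far as needed for what follows to match.
`re.match` only tries the pattern at the start of the string.
The match spans [0:4] → '457 '.
Captured: group 1 = ' ', group 2 = ''.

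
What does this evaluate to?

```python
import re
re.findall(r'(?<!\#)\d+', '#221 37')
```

Because the assertion is negative and zero-width, positions next to the forbidden text are skipped.
Matches: at [2:4] → '21'; at [5:7] → '37'.
No capturing groups, so `findall` returns the 2 full match strings.

['21', '37']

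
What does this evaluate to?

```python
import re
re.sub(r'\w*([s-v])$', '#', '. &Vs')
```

'. &#'

Pattern: zero or more of a word character; then a character in [s-v] (captured); then anchored at the end.
Matches: at [3:5] → 'Vs'.
`sub` substitutes '#' at each match site.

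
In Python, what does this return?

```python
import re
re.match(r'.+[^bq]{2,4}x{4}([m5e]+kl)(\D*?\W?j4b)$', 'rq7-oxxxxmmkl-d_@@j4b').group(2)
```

'-d_@@j4b'

The pattern matches one or more of any character, then 2 to 4 of any character except [bq], then exactly 4 of a literal 'x'; then one or more of one of [m5e], then the literal 'kl' (captured); then zero or more of a non-digit (lazy), then optionally a non-word character, then the literal 'j4b' (captured); then anchored at the end.
With `match`, the pattern is implicitly anchored at the beginning.
The match spans [0:21] → 'rq7-oxxxxmmkl-d_@@j4b'.
Captured: group 1 = 'mmkl', group 2 = '-d_@@j4b'.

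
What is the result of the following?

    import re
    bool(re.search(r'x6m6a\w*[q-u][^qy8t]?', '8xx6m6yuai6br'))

False

The pattern matches the literal 'x6m', then the literal '6a', then zero or more of a word character; then a character in [q-u], then optionally any character except [qy8t].
Here the pattern never matches, so the call returns None, and `bool(None)` is False.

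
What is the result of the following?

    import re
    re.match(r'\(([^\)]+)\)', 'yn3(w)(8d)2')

None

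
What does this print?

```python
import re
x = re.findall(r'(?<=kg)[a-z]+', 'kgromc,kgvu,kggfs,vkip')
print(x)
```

['romc', 'vu', 'gfs']

Because the assertion is zero-width, the text it checks is not consumed and won't appear in the result.
Matches: at [2:6] → 'romc'; at [9:11] → 'vu'; at [14:17] → 'gfs'.
No capturing groups, so `findall` returns the 3 full match strings.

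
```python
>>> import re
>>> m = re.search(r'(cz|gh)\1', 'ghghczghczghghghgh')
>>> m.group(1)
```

'gh'

The backreference `\1` re-matches whatever the first group consumed, character for character.
`re.search` tries every starting position until one works.
The match spans [0:4] → 'ghgh'.
Captured: group 1 = 'gh'.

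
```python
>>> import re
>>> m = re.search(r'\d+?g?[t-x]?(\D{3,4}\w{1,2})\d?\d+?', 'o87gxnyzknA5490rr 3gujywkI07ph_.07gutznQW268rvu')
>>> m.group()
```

'87gxnyzknA54'

Pattern: one or more of a digit (lazy), then optionally the literal 'g'; then optionally a character in [t-x]; then 3 to 4 of a non-digit, then 1 to 2 of a word character (captured); then optionally a digit, then one or more of a digit (lazy).
A non-greedy quantifier consumes as few characters as it can — just enough that the remainder of the pattern still matches from where it stops; whatever follows it matches normally.
Unlike `match`, `search` isn't anchored — it looks for the pattern anywhere in the string.
The match spans [1:13] → '87gxnyzknA54'.
Captured: group 1 = 'nyzknA'.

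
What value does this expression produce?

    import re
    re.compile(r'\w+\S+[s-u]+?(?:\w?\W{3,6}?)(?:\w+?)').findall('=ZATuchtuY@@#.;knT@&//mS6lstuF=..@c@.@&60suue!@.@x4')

Pattern: one or more of a word character, then one or more of a non-whitespace character, then one or more of a character in [s-u] (lazy); then optionally a word character, then 3 to 6 of a non-word character (lazy) (non-capturing group); then one or more of a word character (lazy) (non-capturing group).
Scanning left to right: at [1:50] → 'ZATuchtuY@@#.;knT@&//mS6lstuF=..@c@.@&60suue!@.@x'.
Since nothing is captured, `findall` lists the 1 matched substring directly.

['ZATuchtuY@@#.;knT@&//mS6lstuF=..@c@.@&60suue!@.@x']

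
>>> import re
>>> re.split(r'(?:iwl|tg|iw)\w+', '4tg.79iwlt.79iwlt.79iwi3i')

['4tg.79', '.79', '.79', '']

Matches to split on: at [6:10] → 'iwlt'; at [13:17] → 'iwlt'; at [20:25] → 'iwi3i'.
Each match becomes a cut point; 4 segments remain.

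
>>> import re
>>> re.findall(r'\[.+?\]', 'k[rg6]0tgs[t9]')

['[rg6]', '[t9]']

With the lazy modifier that quantifier settles for the fewest repetitions that let the rest of the pattern succeed (the atoms after it are unaffected and can still be greedy).
Matches: at [1:6] → '[rg6]'; at [10:14] → '[t9]'.
No capturing groups, so `findall` returns the 2 full match strings.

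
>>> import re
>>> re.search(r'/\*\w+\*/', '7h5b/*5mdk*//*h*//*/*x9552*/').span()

(4, 12)

The match spans [4:12] → '/*5mdk*/'.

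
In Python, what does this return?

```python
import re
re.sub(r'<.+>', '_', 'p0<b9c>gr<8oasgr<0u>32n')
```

Each match is replaced by '_'.

'p0_32n'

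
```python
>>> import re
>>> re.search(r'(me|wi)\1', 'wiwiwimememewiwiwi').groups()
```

The match spans [0:4] → 'wiwi'.
Captured: group 1 = 'wi'.

('wi',)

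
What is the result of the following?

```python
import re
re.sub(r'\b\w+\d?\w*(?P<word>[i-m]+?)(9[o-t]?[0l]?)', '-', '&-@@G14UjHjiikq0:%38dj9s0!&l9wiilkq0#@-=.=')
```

'&-@@G14UjHjiikq0:%-!&l9wiilkq0#@-=.='

Pattern: a word boundary (`\b`, zero-width); then one or more of a word character, then optionally a digit, then zero or more of a word character; then one or more of a character in [i-m] (lazy) (captured as 'word'); then a literal '9', then optionally a character in [o-t], then optionally one of [0l] (captured).
`sub` substitutes '-' at each match site.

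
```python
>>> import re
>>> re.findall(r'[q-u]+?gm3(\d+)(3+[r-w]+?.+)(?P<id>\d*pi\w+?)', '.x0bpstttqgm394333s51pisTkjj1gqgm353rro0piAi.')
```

This matches one or more of a character in [q-u] (lazy), then the literal 'gm3'; then one or more of a digit (captured); then one or more of the literal '3', then one or more of a character in [r-w] (lazy), then one or more of any character (captured); then zero or more of a digit, then the literal 'pi', then one or more of a word character (lazy) (captured as 'id').
Scanning left to right: at [5:43] match 'stttqgm394333s51pisTkjj1gqgm353rro0piA', groups = ('9433', '3s51pisTkjj1gqgm353rro0', 'piA').
`findall` packs the 3 group values into a tuple for every match.

[('9433', '3s51pisTkjj1gqgm353rro0', 'piA')]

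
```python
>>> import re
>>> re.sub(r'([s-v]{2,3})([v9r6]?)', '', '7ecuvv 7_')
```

This matches 2 to 3 of a character in [s-v] (captured); then optionally one of [v9r6] (captured).
Matches: at [3:6] → 'uvv'.
`sub` substitutes '' at each match site.

'7ec 7_'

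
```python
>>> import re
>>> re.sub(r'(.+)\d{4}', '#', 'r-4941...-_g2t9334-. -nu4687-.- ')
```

Pattern: one or more of any character (captured); then exactly 4 of a digit.
Matches: at [0:28] → 'r-4941...-_g2t9334-. -nu4687'.
`sub` substitutes '#' at each match site.

'#-.- '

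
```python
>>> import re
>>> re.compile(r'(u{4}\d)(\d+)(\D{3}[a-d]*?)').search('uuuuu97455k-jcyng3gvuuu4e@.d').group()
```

'uuuu97455k-j'

With the lazy modifier that quantifier settles for the fewest repetitions that let the rest of the pattern succeed (the atoms after it are unaffected and can still be greedy).
The match spans [1:13] → 'uuuu97455k-j'.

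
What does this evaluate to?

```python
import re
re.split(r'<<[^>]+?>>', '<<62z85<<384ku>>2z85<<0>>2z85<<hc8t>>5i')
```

['', '2z85', '2z85', '5i']

Matches to split on: at [0:16] → '<<62z85<<384ku>>'; at [20:25] → '<<0>>'; at [29:37] → '<<hc8t>>'.
`split` removes every match and returns the 4 fragments in between.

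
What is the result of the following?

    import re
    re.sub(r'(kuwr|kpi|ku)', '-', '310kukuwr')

'310--'

Alternation isn't longest-match — the leftmost alternative that fits at this position is chosen.
Matches: at [3:5] → 'ku'; at [5:9] → 'kuwr'.
Each match is replaced by '-'.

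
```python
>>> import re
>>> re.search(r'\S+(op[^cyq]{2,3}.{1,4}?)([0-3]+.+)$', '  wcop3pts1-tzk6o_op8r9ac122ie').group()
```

The pattern matches one or more of a non-whitespace character; then the literal 'op', then 2 to 3 of any character except [cyq], then 1 to 4 of any character (lazy) (captured); then one or more of a character in [0-3], then one or more of any character (captured); then anchored at the end.
The match spans [2:30] → 'wcop3pts1-tzk6o_op8r9ac122ie'.

'wcop3pts1-tzk6o_op8r9ac122ie'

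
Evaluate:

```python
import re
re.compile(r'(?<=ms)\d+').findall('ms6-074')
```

The `(?=…)`/`(?<=…)` assertion just peeks at neighbouring text; it doesn't advance the match position.
Matches: at [2:3] → '6'.
With no groups in the pattern, `findall` gives back each whole match — 1 here.

['6']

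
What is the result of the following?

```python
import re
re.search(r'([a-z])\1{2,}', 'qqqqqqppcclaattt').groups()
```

`\1` has to match the exact text group 1 already captured.
Unlike `match`, `search` isn't anchored — it looks for the pattern anywhere in the string.
The match spans [0:6] → 'qqqqqq'.
Captured: group 1 = 'q'.

('q',)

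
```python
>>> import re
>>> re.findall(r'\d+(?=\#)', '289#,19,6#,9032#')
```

['289', '6', '9032']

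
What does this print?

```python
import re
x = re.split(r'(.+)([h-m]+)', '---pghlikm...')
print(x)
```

Pattern: one or more of any character (captured); then one or more of a character in [h-m] (captured).
Matches to split on: at [0:10] → '---pghlikm'.
`re.split` interleaves the captured-group text with the surrounding fragments.

['', '---pghlik', 'm', '...']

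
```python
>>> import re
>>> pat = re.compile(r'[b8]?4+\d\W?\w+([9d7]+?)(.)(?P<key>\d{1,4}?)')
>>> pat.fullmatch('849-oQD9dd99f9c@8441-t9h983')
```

`re.fullmatch` is like wrapping the pattern in `^…$` (in single-line mode).
Here there's no way to consume every character, so the call returns None.

None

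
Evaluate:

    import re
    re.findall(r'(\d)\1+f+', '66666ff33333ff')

['6', '3']

After group 1 captures some text, `\1` only succeeds where that same text appears again.
Matches: at [0:7] match '66666ff', group 1 = '6'; at [7:14] match '33333ff', group 1 = '3'.
One capturing group, so `findall` returns just the captured substring from each match — 2 in all.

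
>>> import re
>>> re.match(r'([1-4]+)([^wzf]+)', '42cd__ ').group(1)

'42'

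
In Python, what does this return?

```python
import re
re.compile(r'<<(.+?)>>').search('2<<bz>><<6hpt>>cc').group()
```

'<<bz>>'

With the lazy modifier that quantifier settles for the fewest repetitions that let the rest of the pattern succeed (the atoms after it are unaffected and can still be greedy).
Unlike `match`, `search` isn't anchored — it looks for the pattern anywhere in the string.
The match spans [1:7] → '<<bz>>'.
Captured: group 1 = 'bz'.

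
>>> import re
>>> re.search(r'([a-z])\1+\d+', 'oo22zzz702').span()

`\1` has to match the exact text group 1 already captured.
The match spans [0:4] → 'oo22'.

(0, 4)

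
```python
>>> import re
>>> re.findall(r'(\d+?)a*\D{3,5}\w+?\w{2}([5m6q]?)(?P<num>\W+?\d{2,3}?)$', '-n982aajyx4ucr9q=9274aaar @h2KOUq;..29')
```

[('9274', 'q', ';..29')]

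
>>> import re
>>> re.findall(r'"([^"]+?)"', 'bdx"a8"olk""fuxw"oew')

['a8', 'fuxw']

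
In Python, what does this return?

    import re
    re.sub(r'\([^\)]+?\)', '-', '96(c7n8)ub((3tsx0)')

'96-ub-'

Matches: at [2:8] → '(c7n8)'; at [10:18] → '((3tsx0)'.
`sub` substitutes '-' at each match site.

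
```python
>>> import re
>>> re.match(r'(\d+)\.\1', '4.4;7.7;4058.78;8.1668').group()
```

'4.4'

`\1` is not a pattern — it's the concrete string captured by group 1, re-applied verbatim.
`re.match` won't scan ahead — the pattern has to work from the very first character.
The match spans [0:3] → '4.4'.
Captured: group 1 = '4'.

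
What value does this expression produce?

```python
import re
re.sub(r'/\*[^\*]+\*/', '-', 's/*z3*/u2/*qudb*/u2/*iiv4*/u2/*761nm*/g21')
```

Matches: at [1:7] → '/*z3*/'; at [9:17] → '/*qudb*/'; at [19:27] → '/*iiv4*/'; at [29:38] → '/*761nm*/'.
Every occurrence is swapped for '-'.

's-u2-u2-u2-g21'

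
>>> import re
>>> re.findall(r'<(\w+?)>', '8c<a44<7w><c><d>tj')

['7w', 'c', 'd']

One capturing group, so `findall` returns just the captured substring from each match — 3 in all.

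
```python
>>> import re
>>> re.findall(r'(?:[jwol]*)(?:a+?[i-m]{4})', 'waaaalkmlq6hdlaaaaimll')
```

['waaaalkml', 'laaaaimll']

Pattern: zero or more of one of [jwol] (non-capturing group); then one or more of the literal 'a' (lazy), then exactly 4 of a character in [i-m] (non-capturing group).
Scanning left to right: at [0:9] → 'waaaalkml'; at [13:22] → 'laaaaimll'.
With no groups in the pattern, `findall` gives back each whole match — 2 here.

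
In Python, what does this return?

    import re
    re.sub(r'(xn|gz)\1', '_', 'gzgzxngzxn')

'_xngzxn'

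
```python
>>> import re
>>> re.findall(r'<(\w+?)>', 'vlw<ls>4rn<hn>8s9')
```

['ls', 'hn']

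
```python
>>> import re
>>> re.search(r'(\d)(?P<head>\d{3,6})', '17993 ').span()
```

(0, 5)

Pattern: a digit (captured); then 3 to 6 of a digit (captured as 'head').
`search` walks the string left to right and returns the first match it finds.
The match spans [0:5] → '17993'.
Captured: group 1 = '1', group 2 = '7993'.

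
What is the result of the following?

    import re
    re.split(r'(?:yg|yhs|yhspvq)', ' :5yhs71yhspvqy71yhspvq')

The regex engine tests alternatives in the order written; an earlier branch that matches wins even if a later one would match more.
Matches to split on: at [3:6] → 'yhs'; at [8:11] → 'yhs'; at [17:20] → 'yhs'.
`split` removes every match and returns the 4 fragments in between.

[' :5', '71', 'pvqy71', 'pvq']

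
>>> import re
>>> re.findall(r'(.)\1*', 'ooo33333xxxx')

`\1` is not a pattern — it's the concrete string captured by group 1, re-applied verbatim.
Walking the string: at [0:3] match 'ooo', group 1 = 'o'; at [3:8] match '33333', group 1 = '3'; at [8:12] match 'xxxx', group 1 = 'x'.
With a single group, `findall` returns only what that group captured — 3 items.

['o', '3', 'x']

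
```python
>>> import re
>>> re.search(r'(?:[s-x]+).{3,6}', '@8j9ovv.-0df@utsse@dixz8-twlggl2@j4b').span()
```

(5, 13)

The match spans [5:13] → 'vv.-0df@'.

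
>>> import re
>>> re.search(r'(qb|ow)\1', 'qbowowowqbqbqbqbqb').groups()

The backreference `\1` re-matches whatever the first group consumed, character for character.
`search` walks the string left to right and returns the first match it finds.
The match spans [2:6] → 'owow'.
Captured: group 1 = 'ow'.

('ow',)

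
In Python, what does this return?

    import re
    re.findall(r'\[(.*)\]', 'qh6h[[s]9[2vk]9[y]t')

Scanning left to right: at [4:18] match '[[s]9[2vk]9[y]', group 1 = '[s]9[2vk]9[y'.
One capturing group, so `findall` returns just the captured substring from the one match — 1 in all.

['[s]9[2vk]9[y']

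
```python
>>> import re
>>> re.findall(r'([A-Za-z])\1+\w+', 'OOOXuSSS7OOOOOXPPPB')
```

The backreference `\1` re-matches whatever the first group consumed, character for character.
Scanning left to right: at [0:19] match 'OOOXuSSS7OOOOOXPPPB', group 1 = 'O'.
One capturing group, so `findall` returns just the captured substring from the one match — 1 in all.

['O']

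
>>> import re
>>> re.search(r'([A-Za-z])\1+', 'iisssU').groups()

The match spans [0:2] → 'ii'.
Captured: group 1 = 'i'.

('i',)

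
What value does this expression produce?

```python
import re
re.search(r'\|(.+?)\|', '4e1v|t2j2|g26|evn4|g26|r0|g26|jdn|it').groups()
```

Unlike `match`, `search` isn't anchored — it looks for the pattern anywhere in the string.
The match spans [4:10] → '|t2j2|'.
Captured: group 1 = 't2j2'.

('t2j2',)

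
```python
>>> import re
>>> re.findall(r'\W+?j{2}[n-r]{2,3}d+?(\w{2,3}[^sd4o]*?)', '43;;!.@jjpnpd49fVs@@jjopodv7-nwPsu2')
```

The pattern matches one or more of a non-word character (lazy), then exactly 2 of a literal 'j'; then 2 to 3 of a character in [n-r], then one or more of the literal 'd' (lazy); then 2 to 3 of a word character, then zero or more of any character except [sd4o] (lazy) (captured).
Because the quantifier is non-greedy, it stops expanding at the earliest point where the rest of the pattern can succeed.
Walking the string: at [2:16] match ';;!.@jjpnpd49f', group 1 = '49f'; at [18:28] match '@@jjopodv7', group 1 = 'v7'.
Because there's exactly one group, `findall` drops the full match and keeps group 1 from each hit.

['49f', 'v7']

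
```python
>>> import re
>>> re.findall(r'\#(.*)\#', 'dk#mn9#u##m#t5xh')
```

['mn9#u##m']

Walking the string: at [2:12] match '#mn9#u##m#', group 1 = 'mn9#u##m'.
Because there's exactly one group, `findall` drops the full match and keeps group 1 from the one hit.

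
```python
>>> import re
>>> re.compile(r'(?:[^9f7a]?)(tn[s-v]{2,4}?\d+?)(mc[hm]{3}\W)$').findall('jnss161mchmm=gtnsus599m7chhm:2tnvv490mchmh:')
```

The pattern matches optionally any character except [9f7a] (non-capturing group); then the literal 'tn', then 2 to 4 of a character in [s-v] (lazy), then one or more of a digit (lazy) (captured); then the literal 'mc', then exactly 3 of one of [hm], then a non-word character (captured); then anchored at the end.
Matches: at [29:43] match '2tnvv490mchmh:', groups = ('tnvv490', 'mchmh:').
With 2 capturing groups, `findall` returns a 2-tuple per match.

[('tnvv490', 'mchmh:')]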